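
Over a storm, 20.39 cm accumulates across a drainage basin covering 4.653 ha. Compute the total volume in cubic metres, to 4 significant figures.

Depth: 20.39 cm × 10 = 203.9 mm.
Area: 4.653 ha = 46530 m².
1 mm over 1 m² is 1 L, so volume = 203.9 × 46530 = 9487467 L = 9487 m³.

9487 cubic metres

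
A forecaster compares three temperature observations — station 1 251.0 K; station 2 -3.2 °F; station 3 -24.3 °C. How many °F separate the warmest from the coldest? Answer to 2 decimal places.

8.54 °F

station 1: 251.0 K = -22.150 °C.
station 2: -3.2 °F = -19.556 °C.
Spread: (-19.556) − (-24.300) = 4.744 °C = 8.54 °F.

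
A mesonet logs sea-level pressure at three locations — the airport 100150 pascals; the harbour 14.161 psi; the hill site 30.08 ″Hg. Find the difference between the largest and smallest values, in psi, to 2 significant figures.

0.61 psi

the airport: 100150 Pa = 14.5255 psi.
the hill site: 30.08 inHg = 14.7739 psi.
Spread: 14.7739 − 14.1610 = 0.61 psi.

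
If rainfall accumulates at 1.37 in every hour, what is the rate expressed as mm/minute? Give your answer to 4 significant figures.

1.37 in/hour × 25.4 mm/in × 0.0166667 hour/minute = 0.5800 mm/minute.

0.5800 mm/minute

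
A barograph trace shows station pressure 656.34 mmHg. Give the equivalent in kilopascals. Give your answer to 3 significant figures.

1 mmHg = 0.133322 kPa, so 656.34 × 0.133322 = 87.5 kPa.

87.5 kPa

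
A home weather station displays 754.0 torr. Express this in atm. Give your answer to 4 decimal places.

0.9921 atm

1 mmHg = 0.00131579 atm, so 754.0 × 0.00131579 = 0.9921 atm.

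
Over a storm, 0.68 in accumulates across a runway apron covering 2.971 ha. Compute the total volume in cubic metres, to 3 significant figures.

Depth: 0.68 in × 25.4 = 17.272 mm.
Area: 2.971 ha = 29710 m².
1 mm over 1 m² is 1 L, so volume = 17.272 × 29710 = 513151.12 L = 513 m³.

513 cubic metres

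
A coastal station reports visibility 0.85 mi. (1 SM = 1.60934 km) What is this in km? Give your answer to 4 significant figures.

1 SM = 1.60934 km, so 0.85 × 1.60934 = 1.368 km.

1.368 km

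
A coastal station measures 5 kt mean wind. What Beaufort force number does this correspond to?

Beaufort force 2

5 kt lies in the Beaufort 2 band (light breeze, 4–6 kt).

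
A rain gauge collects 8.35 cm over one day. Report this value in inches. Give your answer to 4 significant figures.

1 cm = 0.393701 in, so 8.35 × 0.393701 = 3.287 in.

3.287 in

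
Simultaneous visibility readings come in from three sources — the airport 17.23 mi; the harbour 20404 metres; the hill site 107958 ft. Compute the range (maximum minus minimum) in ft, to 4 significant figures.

41020 ft

the airport: 17.23 SM = 90974.40 ft.
the harbour: 20404 m = 66942.26 ft.
Spread: 107958.00 − 66942.26 = 41020 ft.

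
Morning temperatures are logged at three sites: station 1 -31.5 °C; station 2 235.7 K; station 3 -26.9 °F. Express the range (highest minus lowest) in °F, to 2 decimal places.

station 2: 235.7 K = -37.450 °C.
station 3: -26.9 °F = -32.722 °C.
Spread: (-31.500) − (-37.450) = 5.950 °C = 10.71 °F.

10.71 °F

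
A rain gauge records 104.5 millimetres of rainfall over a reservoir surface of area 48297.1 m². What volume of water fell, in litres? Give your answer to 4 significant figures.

1 mm over 1 m² is 1 L, so volume = 104.5 × 48297.1 = 5047047 L ≈ 5047000 L.

5047000 litres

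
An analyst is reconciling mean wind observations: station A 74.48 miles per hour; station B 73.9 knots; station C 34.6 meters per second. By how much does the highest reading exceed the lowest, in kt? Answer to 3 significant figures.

9.18 kt

station A: 74.48 mph = 64.7214 kt.
station C: 34.6 m/s = 67.2570 kt.
Spread: 73.9000 − 64.7214 = 9.18 kt.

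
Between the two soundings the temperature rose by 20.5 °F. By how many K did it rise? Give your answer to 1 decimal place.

11.4 K

A change of 1 °C equals a change of 1.8 °F: ΔK = 20.5 × 0.5556 = 11.4 K.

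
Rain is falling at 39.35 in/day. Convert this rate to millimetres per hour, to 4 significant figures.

41.65 mm/hour

39.35 in/day × 25.4 mm/in × 0.0416667 day/hour = 41.65 mm/hour.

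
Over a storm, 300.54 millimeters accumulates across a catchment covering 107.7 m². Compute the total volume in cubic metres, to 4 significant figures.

32.37 cubic metres

1 mm over 1 m² is 1 L, so volume = 300.54 × 107.7 = 32368.158 L = 32.37 m³.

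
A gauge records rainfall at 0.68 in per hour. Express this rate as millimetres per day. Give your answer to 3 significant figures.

415 mm/day

0.68 in/hour × 25.4 mm/in × 24 hour/day = 415 mm/day.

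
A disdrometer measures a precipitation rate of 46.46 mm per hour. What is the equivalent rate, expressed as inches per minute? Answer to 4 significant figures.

0.03049 in/minute

46.46 mm/hour × 0.0393701 in/mm × 0.0166667 hour/minute = 0.03049 in/minute.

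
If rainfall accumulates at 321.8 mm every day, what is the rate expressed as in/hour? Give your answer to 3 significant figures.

321.8 mm/day × 0.0393701 in/mm × 0.0416667 day/hour = 0.528 in/hour.

0.528 in/hour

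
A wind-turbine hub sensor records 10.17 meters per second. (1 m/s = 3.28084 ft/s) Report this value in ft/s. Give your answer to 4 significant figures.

33.37 ft/s

1 m/s = 3.28084 ft/s, so 10.17 × 3.28084 = 33.37 ft/s.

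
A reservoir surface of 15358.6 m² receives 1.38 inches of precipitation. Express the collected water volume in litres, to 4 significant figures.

Depth: 1.38 in × 25.4 = 35.052 mm.
1 mm over 1 m² is 1 L, so volume = 35.052 × 15358.6 = 538349.65 L ≈ 538300 L.

538300 litres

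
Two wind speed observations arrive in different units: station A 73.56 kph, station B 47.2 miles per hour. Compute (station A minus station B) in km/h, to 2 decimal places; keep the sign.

station B: 47.2 mph = 75.9610 km/h.
Difference: 73.5600 − 75.9610 = -2.40 km/h.

-2.40 km/h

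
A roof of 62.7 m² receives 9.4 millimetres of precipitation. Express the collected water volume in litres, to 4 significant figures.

589.4 litres

1 mm over 1 m² is 1 L, so volume = 9.4 × 62.7 = 589.38 L ≈ 589.4 L.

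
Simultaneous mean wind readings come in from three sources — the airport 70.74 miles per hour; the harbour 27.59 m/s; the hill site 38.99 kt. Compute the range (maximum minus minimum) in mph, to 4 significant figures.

25.87 mph

the harbour: 27.59 m/s = 61.7171 mph.
the hill site: 38.99 kt = 44.8689 mph.
Spread: 70.7400 − 44.8689 = 25.87 mph.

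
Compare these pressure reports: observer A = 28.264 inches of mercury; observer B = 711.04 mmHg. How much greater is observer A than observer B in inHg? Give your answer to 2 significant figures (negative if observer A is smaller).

observer B: 711.04 mmHg = 27.9937 inHg.
Difference: 28.2640 − 27.9937 = 0.27 inHg.

0.27 inHg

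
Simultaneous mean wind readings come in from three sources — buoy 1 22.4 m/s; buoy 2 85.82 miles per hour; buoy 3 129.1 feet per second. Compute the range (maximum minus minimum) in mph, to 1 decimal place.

buoy 1: 22.4 m/s = 50.107 mph.
buoy 3: 129.1 ft/s = 88.023 mph.
Spread: 88.023 − 50.107 = 37.9 mph.

37.9 mph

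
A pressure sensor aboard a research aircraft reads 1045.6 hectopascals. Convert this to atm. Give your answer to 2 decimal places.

1 hPa = 0.000986923 atm, so 1045.6 × 0.000986923 = 1.03 atm.

1.03 atm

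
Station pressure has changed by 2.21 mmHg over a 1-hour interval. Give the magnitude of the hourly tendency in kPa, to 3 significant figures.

2.21 mmHg / 1 h × 0.133322 kPa/mmHg = 0.295 kPa/h.

0.295 kPa per hour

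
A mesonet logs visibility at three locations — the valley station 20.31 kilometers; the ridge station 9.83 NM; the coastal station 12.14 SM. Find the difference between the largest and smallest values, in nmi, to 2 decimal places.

the valley station: 20.31 km = 10.9665 nmi.
the coastal station: 12.14 SM = 10.5494 nmi.
Spread: 10.9665 − 9.8300 = 1.14 nmi.

1.14 nmi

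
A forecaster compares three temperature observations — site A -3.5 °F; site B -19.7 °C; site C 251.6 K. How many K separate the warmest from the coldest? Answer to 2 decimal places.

1.85 K

site A: -3.5 °F = -19.722 °C.
site C: 251.6 K = -21.550 °C.
Spread: (-19.700) − (-21.550) = 1.850 °C.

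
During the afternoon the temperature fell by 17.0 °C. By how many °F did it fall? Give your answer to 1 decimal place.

30.6 °F

A change of 1 °C equals a change of 1.8 °F: Δ°F = 17.0 × 1.8 = 30.6 °F.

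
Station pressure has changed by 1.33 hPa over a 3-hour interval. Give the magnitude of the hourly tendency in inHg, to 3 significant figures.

0.0131 inHg per hour

1.33 hPa / 3 h × 0.02953 inHg/hPa = 0.0131 inHg/h.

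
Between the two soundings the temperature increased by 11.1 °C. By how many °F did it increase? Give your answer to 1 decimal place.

20.0 °F

For a temperature change the 32° offset cancels: Δ°F = 11.1 × 1.8 = 20.0 °F.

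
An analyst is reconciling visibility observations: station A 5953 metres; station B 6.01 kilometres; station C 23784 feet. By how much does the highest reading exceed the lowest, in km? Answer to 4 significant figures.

station A: 5953 m = 5.95300 km.
station C: 23784 ft = 7.24936 km.
Spread: 7.24936 − 5.95300 = 1.296 km.

1.296 km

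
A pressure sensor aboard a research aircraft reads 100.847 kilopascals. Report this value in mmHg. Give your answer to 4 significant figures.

756.4 mmHg

1 kPa = 7.50062 mmHg, so 100.847 × 7.50062 = 756.4 mmHg.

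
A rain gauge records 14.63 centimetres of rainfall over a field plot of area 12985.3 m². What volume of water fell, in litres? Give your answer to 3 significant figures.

1900000 litres

Depth: 14.63 cm × 10 = 146.3 mm.
1 mm over 1 m² is 1 L, so volume = 146.3 × 12985.3 = 1899749.4 L ≈ 1900000 L.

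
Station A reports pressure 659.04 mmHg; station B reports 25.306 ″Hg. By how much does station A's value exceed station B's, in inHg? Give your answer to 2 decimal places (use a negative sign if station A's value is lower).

0.64 inHg

station A: 659.04 mmHg = 25.9465 inHg.
Difference: 25.9465 − 25.3060 = 0.64 inHg.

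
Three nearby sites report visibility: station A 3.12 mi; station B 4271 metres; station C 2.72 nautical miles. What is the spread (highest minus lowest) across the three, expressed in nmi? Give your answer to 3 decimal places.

station A: 3.12 SM = 2.71121 nmi.
station B: 4271 m = 2.30616 nmi.
Spread: 2.72000 − 2.30616 = 0.414 nmi.

0.414 nmi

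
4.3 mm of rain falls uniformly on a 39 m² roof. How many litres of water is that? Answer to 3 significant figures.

168 litres

1 mm over 1 m² is 1 L, so volume = 4.3 × 39 = 167.7 L ≈ 168 L.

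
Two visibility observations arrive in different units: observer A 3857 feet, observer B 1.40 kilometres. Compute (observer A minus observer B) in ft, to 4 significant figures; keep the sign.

observer B: 1.40 km = 4593.176 ft.
Difference: 3857.000 − 4593.176 = -736.2 ft.

-736.2 ft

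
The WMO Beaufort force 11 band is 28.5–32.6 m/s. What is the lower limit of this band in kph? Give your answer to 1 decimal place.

102.6 km/h

28.5–32.6 m/s × 3.6 = 102.6–117.4 km/h.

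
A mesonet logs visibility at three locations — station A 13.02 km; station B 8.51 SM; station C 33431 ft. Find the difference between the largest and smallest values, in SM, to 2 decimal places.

station A: 13.02 km = 8.0903 SM.
station C: 33431 ft = 6.3316 SM.
Spread: 8.5100 − 6.3316 = 2.18 SM.

2.18 SM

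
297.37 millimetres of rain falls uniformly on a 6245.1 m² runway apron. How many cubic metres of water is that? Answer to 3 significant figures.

1860 cubic metres

1 mm over 1 m² is 1 L, so volume = 297.37 × 6245.1 = 1857105.4 L = 1860 m³.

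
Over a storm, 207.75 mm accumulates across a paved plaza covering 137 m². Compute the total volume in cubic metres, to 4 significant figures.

28.46 cubic metres

1 mm over 1 m² is 1 L, so volume = 207.75 × 137 = 28461.75 L = 28.46 m³.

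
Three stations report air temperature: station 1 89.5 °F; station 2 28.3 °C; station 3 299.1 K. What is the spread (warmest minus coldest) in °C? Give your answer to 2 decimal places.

station 1: 89.5 °F = 31.944 °C.
station 3: 299.1 K = 25.950 °C.
Spread: 31.944 − 25.950 = 5.994 °C.

5.99 °C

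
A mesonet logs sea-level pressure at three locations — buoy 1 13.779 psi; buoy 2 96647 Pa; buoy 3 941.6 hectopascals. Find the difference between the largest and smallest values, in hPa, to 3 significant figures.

buoy 1: 13.779 psi = 950.029 hPa.
buoy 2: 96647 Pa = 966.470 hPa.
Spread: 966.470 − 941.600 = 24.9 hPa.

24.9 hPa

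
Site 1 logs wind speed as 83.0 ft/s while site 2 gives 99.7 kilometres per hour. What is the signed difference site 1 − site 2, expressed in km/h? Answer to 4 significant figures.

site 1: 83.0 ft/s = 91.07424 km/h.
Difference: 91.07424 − 99.70000 = -8.626 km/h.

-8.626 km/h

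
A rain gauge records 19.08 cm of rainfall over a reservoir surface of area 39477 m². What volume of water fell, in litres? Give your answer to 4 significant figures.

Depth: 19.08 cm × 10 = 190.8 mm.
1 mm over 1 m² is 1 L, so volume = 190.8 × 39477 = 7532211.6 L ≈ 7532000 L.

7532000 litres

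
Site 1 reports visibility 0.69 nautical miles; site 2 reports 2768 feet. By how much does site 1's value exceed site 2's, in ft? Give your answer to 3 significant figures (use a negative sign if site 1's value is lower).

1420 ft

site 1: 0.69 nmi = 4192.52 ft.
Difference: 4192.52 − 2768.00 = 1420 ft.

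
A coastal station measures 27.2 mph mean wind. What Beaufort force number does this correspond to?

Beaufort force 6

27.2 mph = 12.2 m/s, which is Beaufort 6 (strong breeze, 10.8–13.8 m/s).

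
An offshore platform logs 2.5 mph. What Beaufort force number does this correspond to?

Beaufort force 1

2.5 mph = 1.1 m/s, which is Beaufort 1 (light air, 0.3–1.5 m/s).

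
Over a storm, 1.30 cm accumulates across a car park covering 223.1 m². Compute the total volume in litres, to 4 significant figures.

Depth: 1.30 cm × 10 = 13 mm.
1 mm over 1 m² is 1 L, so volume = 13 × 223.1 = 2900.3 L ≈ 2900 L.

2900 litres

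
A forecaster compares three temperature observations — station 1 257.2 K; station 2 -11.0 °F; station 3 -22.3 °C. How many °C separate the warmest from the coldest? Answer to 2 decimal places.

7.94 °C

station 1: 257.2 K = -15.950 °C.
station 2: -11.0 °F = -23.889 °C.
Spread: (-15.950) − (-23.889) = 7.939 °C.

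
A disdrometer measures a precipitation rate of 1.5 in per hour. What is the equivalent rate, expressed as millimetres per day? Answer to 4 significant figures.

914.4 mm/day

1.5 in/hour × 25.4 mm/in × 24 hour/day = 914.4 mm/day.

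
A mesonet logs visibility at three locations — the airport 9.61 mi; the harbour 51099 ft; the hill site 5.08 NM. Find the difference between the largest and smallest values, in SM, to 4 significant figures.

3.832 SM

the harbour: 51099 ft = 9.67784 SM.
the hill site: 5.08 nmi = 5.84596 SM.
Spread: 9.67784 − 5.84596 = 3.832 SM.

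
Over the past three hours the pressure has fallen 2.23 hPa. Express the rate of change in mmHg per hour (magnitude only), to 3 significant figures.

0.558 mmHg per hour

2.23 hPa / 3 h × 0.750062 mmHg/hPa = 0.558 mmHg/h.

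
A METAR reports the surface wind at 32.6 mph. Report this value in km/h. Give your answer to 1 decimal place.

52.5 km/h

1 mph = 1.60934 km/h, so 32.6 × 1.60934 = 52.5 km/h.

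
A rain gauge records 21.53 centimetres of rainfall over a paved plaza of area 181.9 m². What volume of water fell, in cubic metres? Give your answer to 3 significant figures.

Depth: 21.53 cm × 10 = 215.3 mm.
1 mm over 1 m² is 1 L, so volume = 215.3 × 181.9 = 39163.07 L = 39.2 m³.

39.2 cubic metres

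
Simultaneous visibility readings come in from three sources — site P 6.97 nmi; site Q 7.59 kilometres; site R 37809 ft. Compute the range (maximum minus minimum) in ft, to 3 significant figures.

17400 ft

site P: 6.97 nmi = 42350.52 ft.
site Q: 7.59 km = 24901.57 ft.
Spread: 42350.52 − 24901.57 = 17400 ft.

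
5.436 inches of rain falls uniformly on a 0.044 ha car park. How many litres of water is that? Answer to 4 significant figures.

Depth: 5.436 in × 25.4 = 138.0744 mm.
Area: 0.044 ha = 440 m².
1 mm over 1 m² is 1 L, so volume = 138.0744 × 440 = 60752.736 L ≈ 60750 L.

60750 litres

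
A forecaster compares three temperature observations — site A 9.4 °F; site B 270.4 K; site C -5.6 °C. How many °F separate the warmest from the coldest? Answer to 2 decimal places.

17.65 °F

site A: 9.4 °F = -12.556 °C.
site B: 270.4 K = -2.750 °C.
Spread: (-2.750) − (-12.556) = 9.806 °C = 17.65 °F.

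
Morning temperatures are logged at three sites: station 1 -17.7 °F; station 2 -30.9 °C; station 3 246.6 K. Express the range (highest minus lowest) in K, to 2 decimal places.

4.35 K

station 1: -17.7 °F = -27.611 °C.
station 3: 246.6 K = -26.550 °C.
Spread: (-26.550) − (-30.900) = 4.350 °C.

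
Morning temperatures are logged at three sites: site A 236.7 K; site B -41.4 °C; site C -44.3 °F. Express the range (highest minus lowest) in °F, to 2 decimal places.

site A: 236.7 K = -36.450 °C.
site C: -44.3 °F = -42.389 °C.
Spread: (-36.450) − (-42.389) = 5.939 °C = 10.69 °F.

10.69 °F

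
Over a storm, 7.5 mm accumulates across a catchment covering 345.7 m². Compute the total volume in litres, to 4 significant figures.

2593 litres

1 mm over 1 m² is 1 L, so volume = 7.5 × 345.7 = 2592.75 L ≈ 2593 L.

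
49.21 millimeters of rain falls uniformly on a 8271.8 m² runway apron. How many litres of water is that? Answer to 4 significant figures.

1 mm over 1 m² is 1 L, so volume = 49.21 × 8271.8 = 407055.28 L ≈ 407100 L.

407100 litres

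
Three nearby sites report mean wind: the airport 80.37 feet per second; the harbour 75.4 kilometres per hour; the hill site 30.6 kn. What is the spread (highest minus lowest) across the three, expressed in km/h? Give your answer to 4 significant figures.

the airport: 80.37 ft/s = 88.1884 km/h.
the hill site: 30.6 kt = 56.6712 km/h.
Spread: 88.1884 − 56.6712 = 31.52 km/h.

31.52 km/h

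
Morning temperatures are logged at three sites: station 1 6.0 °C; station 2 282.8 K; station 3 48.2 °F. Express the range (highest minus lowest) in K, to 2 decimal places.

station 2: 282.8 K = 9.650 °C.
station 3: 48.2 °F = 9.000 °C.
Spread: 9.650 − 6.000 = 3.650 °C.

3.65 K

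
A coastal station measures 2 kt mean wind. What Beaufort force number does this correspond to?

2 kt lies in the Beaufort 1 band (light air, 1–3 kt).

Beaufort force 1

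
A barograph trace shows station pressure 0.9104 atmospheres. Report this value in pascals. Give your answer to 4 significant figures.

92250 Pa

1 atm = 101325 Pa, so 0.9104 × 101325 = 92250 Pa.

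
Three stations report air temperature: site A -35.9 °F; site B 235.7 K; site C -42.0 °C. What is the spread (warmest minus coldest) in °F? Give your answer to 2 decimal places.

site A: -35.9 °F = -37.722 °C.
site B: 235.7 K = -37.450 °C.
Spread: (-37.450) − (-42.000) = 4.550 °C = 8.19 °F.

8.19 °F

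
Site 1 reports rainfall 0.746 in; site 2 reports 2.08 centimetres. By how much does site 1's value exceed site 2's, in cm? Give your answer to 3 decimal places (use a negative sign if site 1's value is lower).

-0.185 cm

site 1: 0.746 in = 1.89484 cm.
Difference: 1.89484 − 2.08000 = -0.185 cm.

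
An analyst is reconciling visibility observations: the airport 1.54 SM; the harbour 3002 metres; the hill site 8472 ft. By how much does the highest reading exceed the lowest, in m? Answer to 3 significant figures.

524 m

the airport: 1.54 SM = 2478.39 m.
the hill site: 8472 ft = 2582.27 m.
Spread: 3002.00 − 2478.39 = 524 m.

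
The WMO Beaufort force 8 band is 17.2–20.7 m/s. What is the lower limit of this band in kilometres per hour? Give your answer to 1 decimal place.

61.9 km/h

17.2–20.7 m/s × 3.6 = 61.9–74.5 km/h.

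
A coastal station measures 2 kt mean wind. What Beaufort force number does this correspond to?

2 kt lies in the Beaufort 1 band (light air, 1–3 kt).

Beaufort force 1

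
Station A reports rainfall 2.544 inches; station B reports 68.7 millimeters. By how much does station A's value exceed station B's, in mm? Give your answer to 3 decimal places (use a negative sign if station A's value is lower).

-4.082 mm

station A: 2.544 in = 64.61760 mm.
Difference: 64.61760 − 68.70000 = -4.082 mm.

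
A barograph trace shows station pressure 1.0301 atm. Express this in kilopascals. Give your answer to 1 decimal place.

1 atm = 101.325 kPa, so 1.0301 × 101.325 = 104.4 kPa.

104.4 kPa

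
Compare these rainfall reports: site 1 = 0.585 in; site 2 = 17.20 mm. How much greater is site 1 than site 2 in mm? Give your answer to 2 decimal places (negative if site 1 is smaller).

site 1: 0.585 in = 14.8590 mm.
Difference: 14.8590 − 17.2000 = -2.34 mm.

-2.34 mm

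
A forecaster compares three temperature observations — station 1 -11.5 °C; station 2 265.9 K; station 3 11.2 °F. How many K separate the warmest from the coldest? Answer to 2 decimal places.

station 2: 265.9 K = -7.250 °C.
station 3: 11.2 °F = -11.556 °C.
Spread: (-7.250) − (-11.556) = 4.306 °C.

4.31 K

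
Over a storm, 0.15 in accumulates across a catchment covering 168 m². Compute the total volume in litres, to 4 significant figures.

Depth: 0.15 in × 25.4 = 3.81 mm.
1 mm over 1 m² is 1 L, so volume = 3.81 × 168 = 640.08 L ≈ 640.1 L.

640.1 litres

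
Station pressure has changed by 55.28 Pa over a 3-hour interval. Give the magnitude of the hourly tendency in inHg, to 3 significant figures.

55.28 Pa / 3 h × 0.0002953 inHg/Pa = 0.00544 inHg/h.

0.00544 inHg per hour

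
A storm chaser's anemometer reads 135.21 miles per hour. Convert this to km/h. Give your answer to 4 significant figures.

1 mph = 1.60934 km/h, so 135.21 × 1.60934 = 217.6 km/h.

217.6 km/h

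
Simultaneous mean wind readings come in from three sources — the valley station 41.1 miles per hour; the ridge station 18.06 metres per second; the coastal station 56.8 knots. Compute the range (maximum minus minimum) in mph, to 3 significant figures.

25.0 mph

the ridge station: 18.06 m/s = 40.399 mph.
the coastal station: 56.8 kt = 65.364 mph.
Spread: 65.364 − 40.399 = 25.0 mph.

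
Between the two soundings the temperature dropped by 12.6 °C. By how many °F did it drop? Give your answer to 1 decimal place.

Converting a difference, only the 9/5 scale factor applies: Δ°F = 12.6 × 1.8 = 22.7 °F.

22.7 °F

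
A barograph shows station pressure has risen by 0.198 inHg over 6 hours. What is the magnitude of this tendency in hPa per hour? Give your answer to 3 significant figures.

1.12 hPa per hour

0.198 inHg / 6 h × 33.8639 hPa/inHg = 1.12 hPa/h.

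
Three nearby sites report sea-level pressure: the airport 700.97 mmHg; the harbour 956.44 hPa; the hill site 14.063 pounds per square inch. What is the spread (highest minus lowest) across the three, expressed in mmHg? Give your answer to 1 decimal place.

the harbour: 956.44 hPa = 717.389 mmHg.
the hill site: 14.063 psi = 727.267 mmHg.
Spread: 727.267 − 700.970 = 26.3 mmHg.

26.3 mmHg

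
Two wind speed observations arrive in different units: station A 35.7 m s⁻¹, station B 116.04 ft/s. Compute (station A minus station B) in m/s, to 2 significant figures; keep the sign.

station B: 116.04 ft/s = 35.3690 m/s.
Difference: 35.7000 − 35.3690 = 0.33 m/s.

0.33 m/s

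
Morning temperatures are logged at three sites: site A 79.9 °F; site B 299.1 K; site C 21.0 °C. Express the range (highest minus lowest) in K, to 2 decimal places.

site A: 79.9 °F = 26.611 °C.
site B: 299.1 K = 25.950 °C.
Spread: 26.611 − 21.000 = 5.611 °C.

5.61 K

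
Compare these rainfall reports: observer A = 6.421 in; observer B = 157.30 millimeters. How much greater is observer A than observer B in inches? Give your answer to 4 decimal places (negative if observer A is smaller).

0.2281 in

observer B: 157.30 mm = 6.192913 in.
Difference: 6.421000 − 6.192913 = 0.2281 in.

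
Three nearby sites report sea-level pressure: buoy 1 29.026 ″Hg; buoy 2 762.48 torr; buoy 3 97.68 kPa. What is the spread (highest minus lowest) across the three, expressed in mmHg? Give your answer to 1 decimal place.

29.8 mmHg

buoy 1: 29.026 inHg = 737.260 mmHg.
buoy 3: 97.68 kPa = 732.660 mmHg.
Spread: 762.480 − 732.660 = 29.8 mmHg.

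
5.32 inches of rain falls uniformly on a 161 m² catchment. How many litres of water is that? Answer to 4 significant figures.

21760 litres

Depth: 5.32 in × 25.4 = 135.128 mm.
1 mm over 1 m² is 1 L, so volume = 135.128 × 161 = 21755.608 L ≈ 21760 L.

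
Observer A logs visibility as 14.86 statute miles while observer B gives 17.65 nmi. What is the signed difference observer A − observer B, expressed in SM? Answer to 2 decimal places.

observer B: 17.65 nmi = 20.3113 SM.
Difference: 14.8600 − 20.3113 = -5.45 SM.

-5.45 SM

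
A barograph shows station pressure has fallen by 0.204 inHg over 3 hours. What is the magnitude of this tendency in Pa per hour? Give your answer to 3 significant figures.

0.204 inHg / 3 h × 3386.39 Pa/inHg = 230 Pa/h.

230 Pa per hour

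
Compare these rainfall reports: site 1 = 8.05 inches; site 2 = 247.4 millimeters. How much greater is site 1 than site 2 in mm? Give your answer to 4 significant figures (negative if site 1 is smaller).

site 1: 8.05 in = 204.4700 mm.
Difference: 204.4700 − 247.4000 = -42.93 mm.

-42.93 mm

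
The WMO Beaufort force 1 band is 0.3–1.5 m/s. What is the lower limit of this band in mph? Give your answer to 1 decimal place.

0.3–1.5 m/s × 2.237 = 0.7–3.4 mph.

0.7 mph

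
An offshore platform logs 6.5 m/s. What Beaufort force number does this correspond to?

6.5 m/s lies in the Beaufort 4 band (moderate breeze, 5.5–7.9 m/s).

Beaufort force 4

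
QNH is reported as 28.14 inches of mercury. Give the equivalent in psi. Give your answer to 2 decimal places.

13.82 psi

1 inHg = 0.491154 psi, so 28.14 × 0.491154 = 13.82 psi.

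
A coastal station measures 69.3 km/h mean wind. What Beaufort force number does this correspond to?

Beaufort force 8

69.3 km/h = 19.2 m/s, which is Beaufort 8 (gale, 17.2–20.7 m/s).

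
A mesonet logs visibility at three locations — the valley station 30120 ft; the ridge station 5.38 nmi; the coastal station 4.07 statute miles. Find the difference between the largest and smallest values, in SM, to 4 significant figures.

2.121 SM

the valley station: 30120 ft = 5.70455 SM.
the ridge station: 5.38 nmi = 6.19119 SM.
Spread: 6.19119 − 4.07000 = 2.121 SM.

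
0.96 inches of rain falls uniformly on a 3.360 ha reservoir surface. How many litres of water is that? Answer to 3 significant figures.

Depth: 0.96 in × 25.4 = 24.384 mm.
Area: 3.360 ha = 33600 m².
1 mm over 1 m² is 1 L, so volume = 24.384 × 33600 = 819302.4 L ≈ 819000 L.

819000 litres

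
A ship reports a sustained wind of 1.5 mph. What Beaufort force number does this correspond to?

Beaufort force 1

1.5 mph = 0.7 m/s, which is Beaufort 1 (light air, 0.3–1.5 m/s).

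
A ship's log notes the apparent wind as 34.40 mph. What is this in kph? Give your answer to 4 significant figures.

1 mph = 1.60934 km/h, so 34.40 × 1.60934 = 55.36 km/h.

55.36 km/h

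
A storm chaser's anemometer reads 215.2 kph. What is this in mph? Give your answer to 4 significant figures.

1 km/h = 0.621371 mph, so 215.2 × 0.621371 = 133.7 mph.

133.7 mph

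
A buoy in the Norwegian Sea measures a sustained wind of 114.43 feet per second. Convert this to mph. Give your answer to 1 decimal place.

1 ft/s = 0.681818 mph, so 114.43 × 0.681818 = 78.0 mph.

78.0 mph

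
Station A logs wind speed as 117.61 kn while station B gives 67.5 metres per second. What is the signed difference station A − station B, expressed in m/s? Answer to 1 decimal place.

-7.0 m/s

station A: 117.61 kt = 60.504 m/s.
Difference: 60.504 − 67.500 = -7.0 m/s.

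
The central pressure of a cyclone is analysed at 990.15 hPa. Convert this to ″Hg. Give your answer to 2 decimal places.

1 hPa = 0.02953 inHg, so 990.15 × 0.02953 = 29.24 inHg.

29.24 inHg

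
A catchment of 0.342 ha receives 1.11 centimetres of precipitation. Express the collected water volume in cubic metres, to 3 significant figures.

38.0 cubic metres

Depth: 1.11 cm × 10 = 11.1 mm.
Area: 0.342 ha = 3420 m².
1 mm over 1 m² is 1 L, so volume = 11.1 × 3420 = 37962 L = 38.0 m³.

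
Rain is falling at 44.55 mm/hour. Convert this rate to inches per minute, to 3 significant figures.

0.0292 in/minute

44.55 mm/hour × 0.0393701 in/mm × 0.0166667 hour/minute = 0.0292 in/minute.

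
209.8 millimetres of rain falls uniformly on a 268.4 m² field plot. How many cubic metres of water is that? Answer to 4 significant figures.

56.31 cubic metres

1 mm over 1 m² is 1 L, so volume = 209.8 × 268.4 = 56310.32 L = 56.31 m³.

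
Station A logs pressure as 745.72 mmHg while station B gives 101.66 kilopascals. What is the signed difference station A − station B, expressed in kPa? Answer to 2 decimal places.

station A: 745.72 mmHg = 99.4212 kPa.
Difference: 99.4212 − 101.6600 = -2.24 kPa.

-2.24 kPa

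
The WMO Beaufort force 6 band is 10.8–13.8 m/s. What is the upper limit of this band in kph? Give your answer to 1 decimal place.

10.8–13.8 m/s × 3.6 = 38.9–49.7 km/h.

49.7 km/h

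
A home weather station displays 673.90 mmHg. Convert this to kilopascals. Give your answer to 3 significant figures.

89.8 kPa

1 mmHg = 0.133322 kPa, so 673.90 × 0.133322 = 89.8 kPa.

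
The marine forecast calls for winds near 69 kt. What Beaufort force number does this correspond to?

Beaufort force 12

69 kt lies in the Beaufort 12 band (hurricane force, ≥64 kt).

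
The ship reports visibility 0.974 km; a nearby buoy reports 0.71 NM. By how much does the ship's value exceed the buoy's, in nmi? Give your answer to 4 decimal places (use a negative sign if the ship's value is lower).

-0.1841 nmi

the ship: 0.974 km = 0.525918 nmi.
Difference: 0.525918 − 0.710000 = -0.1841 nmi.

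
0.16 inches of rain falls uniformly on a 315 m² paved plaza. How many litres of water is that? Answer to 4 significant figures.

1280 litres

Depth: 0.16 in × 25.4 = 4.064 mm.
1 mm over 1 m² is 1 L, so volume = 4.064 × 315 = 1280.16 L ≈ 1280 L.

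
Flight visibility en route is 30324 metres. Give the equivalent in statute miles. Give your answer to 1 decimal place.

18.8 SM

1 m = 0.000621371 SM, so 30324 × 0.000621371 = 18.8 SM.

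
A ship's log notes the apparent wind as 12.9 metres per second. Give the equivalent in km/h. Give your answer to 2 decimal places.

46.44 km/h

1 m/s = 3.6 km/h, so 12.9 × 3.6 = 46.44 km/h.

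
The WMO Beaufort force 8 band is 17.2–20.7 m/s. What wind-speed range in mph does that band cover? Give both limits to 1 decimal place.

17.2–20.7 m/s × 2.237 = 38.5–46.3 mph.

38.5 to 46.3 mph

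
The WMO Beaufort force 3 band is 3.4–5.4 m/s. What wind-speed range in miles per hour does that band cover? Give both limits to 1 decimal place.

3.4–5.4 m/s × 2.237 = 7.6–12.1 mph.

7.6 to 12.1 mph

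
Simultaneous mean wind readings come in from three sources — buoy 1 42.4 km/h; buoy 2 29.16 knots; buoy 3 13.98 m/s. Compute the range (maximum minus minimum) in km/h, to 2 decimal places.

buoy 2: 29.16 kt = 54.0043 km/h.
buoy 3: 13.98 m/s = 50.3280 km/h.
Spread: 54.0043 − 42.4000 = 11.60 km/h.

11.60 km/h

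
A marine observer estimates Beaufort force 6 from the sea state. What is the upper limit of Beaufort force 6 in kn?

27 kt

Beaufort 6 (strong breeze) spans 22–27 knots.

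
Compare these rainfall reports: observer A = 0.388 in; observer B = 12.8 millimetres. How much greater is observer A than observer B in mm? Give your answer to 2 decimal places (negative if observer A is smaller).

observer A: 0.388 in = 9.8552 mm.
Difference: 9.8552 − 12.8000 = -2.94 mm.

-2.94 mm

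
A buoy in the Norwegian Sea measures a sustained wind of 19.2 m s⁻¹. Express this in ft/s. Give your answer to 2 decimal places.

62.99 ft/s

1 m/s = 3.28084 ft/s, so 19.2 × 3.28084 = 62.99 ft/s.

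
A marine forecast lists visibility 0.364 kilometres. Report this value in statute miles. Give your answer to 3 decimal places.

0.226 SM

1 km = 0.621371 SM, so 0.364 × 0.621371 = 0.226 SM.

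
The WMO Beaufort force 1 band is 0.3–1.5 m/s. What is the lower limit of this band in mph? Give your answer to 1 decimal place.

0.3–1.5 m/s × 2.237 = 0.7–3.4 mph.

0.7 mph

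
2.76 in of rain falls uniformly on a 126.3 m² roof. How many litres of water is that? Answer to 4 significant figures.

8854 litres

Depth: 2.76 in × 25.4 = 70.104 mm.
1 mm over 1 m² is 1 L, so volume = 70.104 × 126.3 = 8854.1352 L ≈ 8854 L.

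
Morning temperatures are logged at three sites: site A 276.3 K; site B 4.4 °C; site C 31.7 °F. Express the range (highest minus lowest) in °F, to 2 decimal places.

8.22 °F

site A: 276.3 K = 3.150 °C.
site C: 31.7 °F = -0.167 °C.
Spread: 4.400 − (-0.167) = 4.567 °C = 8.22 °F.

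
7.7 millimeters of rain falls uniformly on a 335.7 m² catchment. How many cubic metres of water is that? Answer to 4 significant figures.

1 mm over 1 m² is 1 L, so volume = 7.7 × 335.7 = 2584.89 L = 2.585 m³.

2.585 cubic metres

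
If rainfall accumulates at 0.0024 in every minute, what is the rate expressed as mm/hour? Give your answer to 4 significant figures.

0.0024 in/minute × 25.4 mm/in × 60 minute/hour = 3.658 mm/hour.

3.658 mm/hour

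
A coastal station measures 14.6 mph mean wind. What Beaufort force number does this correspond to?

Beaufort force 4

14.6 mph = 6.5 m/s, which is Beaufort 4 (moderate breeze, 5.5–7.9 m/s).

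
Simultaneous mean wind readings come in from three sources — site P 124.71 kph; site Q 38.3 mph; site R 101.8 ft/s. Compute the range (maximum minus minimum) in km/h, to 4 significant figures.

63.07 km/h

site Q: 38.3 mph = 61.6379 km/h.
site R: 101.8 ft/s = 111.7031 km/h.
Spread: 124.7100 − 61.6379 = 63.07 km/h.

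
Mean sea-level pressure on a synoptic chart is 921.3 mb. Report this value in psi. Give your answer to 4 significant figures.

13.36 psi

1 mb = 0.0145038 psi, so 921.3 × 0.0145038 = 13.36 psi.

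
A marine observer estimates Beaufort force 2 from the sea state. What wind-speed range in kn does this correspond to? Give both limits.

4 to 6 kt

Beaufort 2 (light breeze) spans 4–6 knots.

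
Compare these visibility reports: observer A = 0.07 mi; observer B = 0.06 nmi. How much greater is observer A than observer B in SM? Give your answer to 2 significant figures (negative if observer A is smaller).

0.00095 SM

observer B: 0.06 nmi = 0.0690468 SM.
Difference: 0.0700000 − 0.0690468 = 0.00095 SM.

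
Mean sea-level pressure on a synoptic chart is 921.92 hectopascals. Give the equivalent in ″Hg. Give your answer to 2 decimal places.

27.22 inHg

1 hPa = 0.02953 inHg, so 921.92 × 0.02953 = 27.22 inHg.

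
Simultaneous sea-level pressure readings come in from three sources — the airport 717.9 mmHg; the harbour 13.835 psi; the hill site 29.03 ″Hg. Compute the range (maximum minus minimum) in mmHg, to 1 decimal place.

21.9 mmHg

the harbour: 13.835 psi = 715.476 mmHg.
the hill site: 29.03 inHg = 737.362 mmHg.
Spread: 737.362 − 715.476 = 21.9 mmHg.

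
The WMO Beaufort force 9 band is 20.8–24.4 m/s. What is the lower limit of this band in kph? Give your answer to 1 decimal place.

20.8–24.4 m/s × 3.6 = 74.9–87.8 km/h.

74.9 km/h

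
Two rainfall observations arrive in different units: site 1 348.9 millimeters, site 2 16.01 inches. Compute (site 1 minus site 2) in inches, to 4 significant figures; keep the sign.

-2.274 in

site 1: 348.9 mm = 13.73622 in.
Difference: 13.73622 − 16.01000 = -2.274 in.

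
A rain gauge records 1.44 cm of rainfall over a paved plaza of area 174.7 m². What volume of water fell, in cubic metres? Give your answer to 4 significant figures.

2.516 cubic metres

Depth: 1.44 cm × 10 = 14.4 mm.
1 mm over 1 m² is 1 L, so volume = 14.4 × 174.7 = 2515.68 L = 2.516 m³.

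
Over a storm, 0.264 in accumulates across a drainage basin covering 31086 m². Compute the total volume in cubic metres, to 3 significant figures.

208 cubic metres

Depth: 0.264 in × 25.4 = 6.7056 mm.
1 mm over 1 m² is 1 L, so volume = 6.7056 × 31086 = 208450.28 L = 208 m³.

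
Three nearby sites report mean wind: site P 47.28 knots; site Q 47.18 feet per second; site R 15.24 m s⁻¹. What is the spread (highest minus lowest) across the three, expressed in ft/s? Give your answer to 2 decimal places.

32.62 ft/s

site P: 47.28 kt = 79.7997 ft/s.
site R: 15.24 m/s = 50.0000 ft/s.
Spread: 79.7997 − 47.1800 = 32.62 ft/s.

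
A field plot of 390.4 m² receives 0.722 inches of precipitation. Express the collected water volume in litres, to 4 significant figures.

Depth: 0.722 in × 25.4 = 18.3388 mm.
1 mm over 1 m² is 1 L, so volume = 18.3388 × 390.4 = 7159.4675 L ≈ 7159 L.

7159 litres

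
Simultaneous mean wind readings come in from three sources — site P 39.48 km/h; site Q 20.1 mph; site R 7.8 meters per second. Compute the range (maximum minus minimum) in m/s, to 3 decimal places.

3.167 m/s

site P: 39.48 km/h = 10.96667 m/s.
site Q: 20.1 mph = 8.98550 m/s.
Spread: 10.96667 − 7.80000 = 3.167 m/s.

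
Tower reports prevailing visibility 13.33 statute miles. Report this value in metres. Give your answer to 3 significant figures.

21500 m

1 SM = 1609.34 m, so 13.33 × 1609.34 = 21500 m.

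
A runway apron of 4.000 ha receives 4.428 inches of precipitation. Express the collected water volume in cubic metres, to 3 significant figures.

Depth: 4.428 in × 25.4 = 112.4712 mm.
Area: 4.000 ha = 40000 m².
1 mm over 1 m² is 1 L, so volume = 112.4712 × 40000 = 4498848 L = 4500 m³.

4500 cubic metres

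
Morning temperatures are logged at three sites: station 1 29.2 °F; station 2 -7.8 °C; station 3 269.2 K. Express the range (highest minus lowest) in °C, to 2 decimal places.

6.24 °C

station 1: 29.2 °F = -1.556 °C.
station 3: 269.2 K = -3.950 °C.
Spread: (-1.556) − (-7.800) = 6.244 °C.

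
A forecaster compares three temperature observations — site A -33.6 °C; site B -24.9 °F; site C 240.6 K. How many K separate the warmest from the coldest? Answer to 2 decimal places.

site B: -24.9 °F = -31.611 °C.
site C: 240.6 K = -32.550 °C.
Spread: (-31.611) − (-33.600) = 1.989 °C.

1.99 K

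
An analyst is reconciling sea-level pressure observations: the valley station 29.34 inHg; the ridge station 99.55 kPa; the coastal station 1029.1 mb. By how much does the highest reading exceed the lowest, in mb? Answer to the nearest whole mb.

the valley station: 29.34 inHg = 993.57 mb.
the ridge station: 99.55 kPa = 995.50 mb.
Spread: 1029.10 − 993.57 = 36 mb.

36 mb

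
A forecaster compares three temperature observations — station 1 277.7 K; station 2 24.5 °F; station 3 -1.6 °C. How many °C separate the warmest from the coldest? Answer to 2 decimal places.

station 1: 277.7 K = 4.550 °C.
station 2: 24.5 °F = -4.167 °C.
Spread: 4.550 − (-4.167) = 8.717 °C.

8.72 °C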